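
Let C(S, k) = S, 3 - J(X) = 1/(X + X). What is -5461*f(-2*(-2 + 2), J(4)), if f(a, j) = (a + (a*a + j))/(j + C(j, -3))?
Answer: -5461/2 ≈ -2730.5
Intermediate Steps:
J(X) = 3 - 1/(2*X) (J(X) = 3 - 1/(X + X) = 3 - 1/(2*X))
f(a, j) = (a + j + a²)/(2*j) (f(a, j) = (a + (a*a + j))/(j + j) = (a + (a² + j))/((2*j)) = (a + (j + a²))*(1/(2*j)) = (a + j + a²)*(1/(2*j)) = (a + j + a²)/(2*j))
-5461*f(-2*(-2 + 2), J(4)) = -5461*(-2*(-2 + 2) + (3 - ½/4) + (-2*(-2 + 2))²)/(2*(3 - ½/4)) = -5461*(-2*0 + (3 - ½*¼) + (-2*0)²)/(2*(3 - ½*¼)) = -5461*(0 + (3 - ⅛) + 0²)/(2*(3 - ⅛)) = -5461*(0 + 23/8 + 0)/(2*23/8) = -5461*8*23/(2*23*8) = -5461*½ = -5461/2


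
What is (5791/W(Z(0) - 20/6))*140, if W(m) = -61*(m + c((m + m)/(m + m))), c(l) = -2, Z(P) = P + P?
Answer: 608055/244 ≈ 2492.0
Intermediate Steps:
Z(P) = 2*P
W(m) = 122 - 61*m (W(m) = -61*(m - 2) = -61*(-2 + m) = 122 - 61*m)
(5791/W(Z(0) - 20/6))*140 = (5791/(122 - 61*(2*0 - 20/6)))*140 = (5791/(122 - 61*(0 - 20*⅙)))*140 = (5791/(122 - 61*(0 - 10/3)))*140 = (5791/(122 - 61*(-10/3)))*140 = (5791/(122 + 610/3))*140 = (5791/(976/3))*140 = (5791*(3/976))*140 = (17373/976)*140 = 608055/244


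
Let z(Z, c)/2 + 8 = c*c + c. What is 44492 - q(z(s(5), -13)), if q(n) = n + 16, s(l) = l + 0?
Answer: 44180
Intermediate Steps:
s(l) = l
z(Z, c) = -16 + 2*c + 2*c² (z(Z, c) = -16 + 2*(c*c + c) = -16 + 2*(c² + c) = -16 + 2*(c + c²) = -16 + (2*c + 2*c²) = -16 + 2*c + 2*c²)
q(n) = 16 + n
44492 - q(z(s(5), -13)) = 44492 - (16 + (-16 + 2*(-13) + 2*(-13)²)) = 44492 - (16 + (-16 - 26 + 2*169)) = 44492 - (16 + (-16 - 26 + 338)) = 44492 - (16 + 296) = 44492 - 1*312 = 44492 - 312 = 44180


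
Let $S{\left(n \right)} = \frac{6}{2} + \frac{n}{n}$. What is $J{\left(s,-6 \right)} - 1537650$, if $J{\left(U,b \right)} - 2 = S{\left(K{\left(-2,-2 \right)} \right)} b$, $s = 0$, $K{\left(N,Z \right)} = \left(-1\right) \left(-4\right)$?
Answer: $-1537672$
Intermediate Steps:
$K{\left(N,Z \right)} = 4$
$S{\left(n \right)} = 4$ ($S{\left(n \right)} = 6 \cdot \frac{1}{2} + 1 = 3 + 1 = 4$)
$J{\left(U,b \right)} = 2 + 4 b$
$J{\left(s,-6 \right)} - 1537650 = \left(2 + 4 \left(-6\right)\right) - 1537650 = \left(2 - 24\right) - 1537650 = -22 - 1537650 = -1537672$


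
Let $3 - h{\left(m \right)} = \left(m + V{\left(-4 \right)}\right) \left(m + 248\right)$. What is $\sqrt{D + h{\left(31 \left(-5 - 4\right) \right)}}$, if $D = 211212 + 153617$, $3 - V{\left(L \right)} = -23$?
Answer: $\sqrt{356989} \approx 597.49$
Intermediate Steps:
$V{\left(L \right)} = 26$ ($V{\left(L \right)} = 3 - -23 = 3 + 23 = 26$)
$h{\left(m \right)} = 3 - \left(26 + m\right) \left(248 + m\right)$ ($h{\left(m \right)} = 3 - \left(m + 26\right) \left(m + 248\right) = 3 - \left(26 + m\right) \left(248 + m\right)$)
$D = 364829$
$\sqrt{D + h{\left(31 \left(-5 - 4\right) \right)}} = \sqrt{364829 - \left(6445 + \left(31 \left(-5 - 4\right)\right)^{2} + 274 \cdot 31 \left(-5 - 4\right)\right)} = \sqrt{364829 - \left(6445 + \left(31 \left(-9\right)\right)^{2} + 274 \cdot 31 \left(-9\right)\right)} = \sqrt{364829 - 7840} = \sqrt{356989}$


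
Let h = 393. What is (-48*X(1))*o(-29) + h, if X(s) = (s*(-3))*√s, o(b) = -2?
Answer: 105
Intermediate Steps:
X(s) = -3*s^(3/2) (X(s) = (-3*s)*√s = -3*s^(3/2))
(-48*X(1))*o(-29) + h = -(-144)*1^(3/2)*(-2) + 393 = -(-144)*(-2) + 393 = -48*(-3)*(-2) + 393 = 144*(-2) + 393 = -288 + 393 = 105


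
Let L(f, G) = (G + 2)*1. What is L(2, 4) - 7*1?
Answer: -1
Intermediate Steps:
L(f, G) = 2 + G (L(f, G) = (2 + G)*1 = 2 + G)
L(2, 4) - 7*1 = (2 + 4) - 7*1 = 6 - 7 = -1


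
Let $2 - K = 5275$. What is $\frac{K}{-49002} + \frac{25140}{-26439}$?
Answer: $- \frac{364165811}{431854626} \approx -0.84326$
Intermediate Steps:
$K = -5273$ ($K = 2 - 5275 = -5273$)
$\frac{K}{-49002} + \frac{25140}{-26439} = - \frac{5273}{-49002} + \frac{25140}{-26439} = \left(-5273\right) \left(- \frac{1}{49002}\right) + 25140 \left(- \frac{1}{26439}\right) = \frac{5273}{49002} - \frac{8380}{8813} = - \frac{364165811}{431854626}$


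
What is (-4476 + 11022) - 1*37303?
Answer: -30757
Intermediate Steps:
(-4476 + 11022) - 1*37303 = 6546 - 37303 = -30757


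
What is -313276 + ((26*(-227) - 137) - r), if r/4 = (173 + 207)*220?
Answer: -653715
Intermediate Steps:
r = 334400 (r = 4*((173 + 207)*220) = 4*(380*220) = 4*83600 = 334400)
-313276 + ((26*(-227) - 137) - r) = -313276 + ((26*(-227) - 137) - 1*334400) = -313276 + ((-5902 - 137) - 334400) = -313276 + (-6039 - 334400) = -313276 - 340439 = -653715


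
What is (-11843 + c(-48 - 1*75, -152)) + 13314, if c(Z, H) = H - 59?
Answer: 1260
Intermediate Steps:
c(Z, H) = -59 + H
(-11843 + c(-48 - 1*75, -152)) + 13314 = (-11843 + (-59 - 152)) + 13314 = (-11843 - 211) + 13314 = -12054 + 13314 = 1260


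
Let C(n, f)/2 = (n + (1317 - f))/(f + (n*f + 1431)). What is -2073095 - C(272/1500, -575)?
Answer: -146101724909/70475 ≈ -2.0731e+6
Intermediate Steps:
C(n, f) = 2*(1317 + n - f)/(1431 + f + f*n) (C(n, f) = 2*((n + (1317 - f))/(f + (n*f + 1431))) = 2*((1317 + n - f)/(f + (f*n + 1431))) = 2*((1317 + n - f)/(f + (1431 + f*n))) = 2*((1317 + n - f)/(1431 + f + f*n)) = 2*(1317 + n - f)/(1431 + f + f*n))
-2073095 - C(272/1500, -575) = -2073095 - 2*(1317 + 272/1500 - 1*(-575))/(1431 - 575 - 156400/1500) = -2073095 - 2*(1317 + 272*(1/1500) + 575)/(1431 - 575 - 156400/1500) = -2073095 - 2*(1317 + 68/375 + 575)/(1431 - 575 - 575*68/375) = -2073095 - 2*709568/((1431 - 575 - 1564/15)*375) = -2073095 - 2*709568/(11276/15*375) = -2073095 - 2*15*709568/(11276*375) = -2073095 - 1*354784/70475 = -2073095 - 354784/70475 = -146101724909/70475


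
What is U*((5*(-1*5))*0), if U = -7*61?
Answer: 0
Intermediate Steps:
U = -427
U*((5*(-1*5))*0) = -427*5*(-1*5)*0 = -427*5*(-5)*0 = -(-10675)*0 = -427*0 = 0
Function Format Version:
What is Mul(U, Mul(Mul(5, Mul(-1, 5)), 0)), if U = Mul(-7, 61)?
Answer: 0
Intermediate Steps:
U = -427
Mul(U, Mul(Mul(5, Mul(-1, 5)), 0)) = Mul(-427, Mul(Mul(5, Mul(-1, 5)), 0)) = Mul(-427, Mul(Mul(5, -5), 0)) = Mul(-427, Mul(-25, 0)) = Mul(-427, 0) = 0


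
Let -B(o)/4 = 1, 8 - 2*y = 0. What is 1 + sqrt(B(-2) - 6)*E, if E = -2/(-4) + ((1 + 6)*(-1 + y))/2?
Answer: 1 + 11*I*sqrt(10) ≈ 1.0 + 34.785*I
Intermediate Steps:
y = 4 (y = 4 - 1/2*0 = 4 + 0 = 4)
B(o) = -4 (B(o) = -4*1 = -4)
E = 11 (E = -2/(-4) + ((1 + 6)*(-1 + 4))/2 = -2*(-1/4) + (7*3)*(1/2) = 1/2 + 21*(1/2) = 1/2 + 21/2 = 11)
1 + sqrt(B(-2) - 6)*E = 1 + sqrt(-4 - 6)*11 = 1 + sqrt(-10)*11 = 1 + (I*sqrt(10))*11 = 1 + 11*I*sqrt(10)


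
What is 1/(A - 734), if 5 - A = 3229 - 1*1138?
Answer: -1/2820 ≈ -0.00035461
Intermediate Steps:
A = -2086 (A = 5 - (3229 - 1*1138) = 5 - (3229 - 1138) = 5 - 1*2091 = 5 - 2091 = -2086)
1/(A - 734) = 1/(-2086 - 734) = 1/(-2820) = -1/2820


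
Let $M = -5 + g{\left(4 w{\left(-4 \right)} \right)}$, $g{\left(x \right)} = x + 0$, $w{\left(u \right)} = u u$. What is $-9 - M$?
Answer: $-68$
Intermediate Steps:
$w{\left(u \right)} = u^{2}$
$g{\left(x \right)} = x$
$M = 59$ ($M = -5 + 4 \left(-4\right)^{2} = -5 + 4 \cdot 16 = -5 + 64 = 59$)
$-9 - M = -9 - 59 = -68$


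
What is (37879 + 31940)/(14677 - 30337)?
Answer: -23273/5220 ≈ -4.4584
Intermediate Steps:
(37879 + 31940)/(14677 - 30337) = 69819/(-15660) = 69819*(-1/15660) = -23273/5220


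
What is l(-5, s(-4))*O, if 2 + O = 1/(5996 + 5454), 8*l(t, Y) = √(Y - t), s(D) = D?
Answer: -22899/91600 ≈ -0.24999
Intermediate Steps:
l(t, Y) = √(Y - t)/8
O = -22899/11450 (O = -2 + 1/(5996 + 5454) = -2 + 1/11450 = -22899/11450 ≈ -1.9999)
l(-5, s(-4))*O = (√(-4 - 1*(-5))/8)*(-22899/11450) = (√(-4 + 5)/8)*(-22899/11450) = (√1/8)*(-22899/11450) = ((⅛)*1)*(-22899/11450) = (⅛)*(-22899/11450) = -22899/91600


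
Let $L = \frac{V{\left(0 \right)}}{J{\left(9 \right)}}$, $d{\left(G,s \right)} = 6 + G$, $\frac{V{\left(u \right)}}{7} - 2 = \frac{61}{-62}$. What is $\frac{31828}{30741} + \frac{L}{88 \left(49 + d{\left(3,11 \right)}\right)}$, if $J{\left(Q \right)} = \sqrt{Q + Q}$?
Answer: $\frac{31828}{30741} + \frac{147 \sqrt{2}}{632896} \approx 1.0357$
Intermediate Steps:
$V{\left(u \right)} = \frac{441}{62}$ ($V{\left(u \right)} = 14 + 7 \frac{61}{-62} = 14 + 7 \cdot 61 \left(- \frac{1}{62}\right) = 14 + 7 \left(- \frac{61}{62}\right) = 14 - \frac{427}{62} = \frac{441}{62}$)
$J{\left(Q \right)} = \sqrt{2} \sqrt{Q}$ ($J{\left(Q \right)} = \sqrt{2 Q} = \sqrt{2} \sqrt{Q}$)
$L = \frac{147 \sqrt{2}}{124}$ ($L = \frac{441}{62 \sqrt{2} \sqrt{9}} = \frac{441}{62 \sqrt{2} \cdot 3} = \frac{441}{62 \cdot 3 \sqrt{2}} = \frac{441 \frac{\sqrt{2}}{6}}{62} = \frac{147 \sqrt{2}}{124} \approx 1.6765$)
$\frac{31828}{30741} + \frac{L}{88 \left(49 + d{\left(3,11 \right)}\right)} = \frac{31828}{30741} + \frac{\frac{147}{124} \sqrt{2}}{88 \left(49 + \left(6 + 3\right)\right)} = 31828 \cdot \frac{1}{30741} + \frac{\frac{147}{124} \sqrt{2}}{88 \left(49 + 9\right)} = \frac{31828}{30741} + \frac{\frac{147}{124} \sqrt{2}}{88 \cdot 58} = \frac{31828}{30741} + \frac{\frac{147}{124} \sqrt{2}}{5104} = \frac{31828}{30741} + \frac{147 \sqrt{2}}{124} \cdot \frac{1}{5104} = \frac{31828}{30741} + \frac{147 \sqrt{2}}{632896}$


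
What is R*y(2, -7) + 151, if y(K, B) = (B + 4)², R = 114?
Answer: 1177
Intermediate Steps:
y(K, B) = (4 + B)²
R*y(2, -7) + 151 = 114*(4 - 7)² + 151 = 114*(-3)² + 151 = 114*9 + 151 = 1026 + 151 = 1177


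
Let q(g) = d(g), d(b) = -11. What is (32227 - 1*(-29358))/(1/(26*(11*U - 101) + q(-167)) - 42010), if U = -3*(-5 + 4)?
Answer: -109559715/74735791 ≈ -1.4660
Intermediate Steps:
q(g) = -11
U = 3 (U = -3*(-1) = 3)
(32227 - 1*(-29358))/(1/(26*(11*U - 101) + q(-167)) - 42010) = (32227 - 1*(-29358))/(1/(26*(11*3 - 101) - 11) - 42010) = (32227 + 29358)/(1/(26*(33 - 101) - 11) - 42010) = 61585/(1/(26*(-68) - 11) - 42010) = 61585/(1/(-1768 - 11) - 42010) = 61585/(1/(-1779) - 42010) = 61585/(-1/1779 - 42010) = 61585/(-74735791/1779) = 61585*(-1779/74735791) = -109559715/74735791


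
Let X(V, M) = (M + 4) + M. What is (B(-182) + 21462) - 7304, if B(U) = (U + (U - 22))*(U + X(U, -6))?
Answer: 87498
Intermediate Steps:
X(V, M) = 4 + 2*M (X(V, M) = (4 + M) + M = 4 + 2*M)
B(U) = (-22 + 2*U)*(-8 + U) (B(U) = (U + (U - 22))*(U + (4 + 2*(-6))) = (U + (-22 + U))*(U + (4 - 12)) = (-22 + 2*U)*(U - 8) = (-22 + 2*U)*(-8 + U))
(B(-182) + 21462) - 7304 = ((176 - 38*(-182) + 2*(-182)²) + 21462) - 7304 = ((176 + 6916 + 2*33124) + 21462) - 7304 = ((176 + 6916 + 66248) + 21462) - 7304 = (73340 + 21462) - 7304 = 94802 - 7304 = 87498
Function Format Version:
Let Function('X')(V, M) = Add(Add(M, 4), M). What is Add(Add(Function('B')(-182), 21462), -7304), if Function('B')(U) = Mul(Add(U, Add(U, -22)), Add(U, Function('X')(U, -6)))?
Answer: 87498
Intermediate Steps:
Function('X')(V, M) = Add(4, Mul(2, M)) (Function('X')(V, M) = Add(Add(4, M), M) = Add(4, Mul(2, M)))
Function('B')(U) = Mul(Add(-22, Mul(2, U)), Add(-8, U)) (Function('B')(U) = Mul(Add(U, Add(U, -22)), Add(U, Add(4, Mul(2, -6)))) = Mul(Add(U, Add(-22, U)), Add(U, Add(4, -12))) = Mul(Add(-22, Mul(2, U)), Add(U, -8)) = Mul(Add(-22, Mul(2, U)), Add(-8, U)))
Add(Add(Function('B')(-182), 21462), -7304) = Add(Add(Add(176, Mul(-38, -182), Mul(2, Pow(-182, 2))), 21462), -7304) = Add(Add(Add(176, 6916, Mul(2, 33124)), 21462), -7304) = Add(Add(Add(176, 6916, 66248), 21462), -7304) = Add(Add(73340, 21462), -7304) = Add(94802, -7304) = 87498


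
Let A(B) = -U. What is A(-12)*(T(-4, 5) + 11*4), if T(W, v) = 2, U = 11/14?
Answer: -253/7 ≈ -36.143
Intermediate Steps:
U = 11/14 (U = 11*(1/14) = 11/14 ≈ 0.78571)
A(B) = -11/14 (A(B) = -1*11/14 = -11/14)
A(-12)*(T(-4, 5) + 11*4) = -11*(2 + 11*4)/14 = -11*(2 + 44)/14 = -11/14*46 = -253/7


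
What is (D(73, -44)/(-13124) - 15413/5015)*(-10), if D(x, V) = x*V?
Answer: 5475648/193579 ≈ 28.286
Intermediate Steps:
D(x, V) = V*x
(D(73, -44)/(-13124) - 15413/5015)*(-10) = (-44*73/(-13124) - 15413/5015)*(-10) = (-3212*(-1/13124) - 15413*1/5015)*(-10) = (803/3281 - 15413/5015)*(-10) = -2737824/967895*(-10) = 5475648/193579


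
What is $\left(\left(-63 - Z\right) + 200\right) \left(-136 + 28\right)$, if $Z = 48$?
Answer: $-9612$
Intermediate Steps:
$\left(\left(-63 - Z\right) + 200\right) \left(-136 + 28\right) = \left(\left(-63 - 48\right) + 200\right) \left(-136 + 28\right) = \left(\left(-63 - 48\right) + 200\right) \left(-108\right) = \left(-111 + 200\right) \left(-108\right) = 89 \left(-108\right) = -9612$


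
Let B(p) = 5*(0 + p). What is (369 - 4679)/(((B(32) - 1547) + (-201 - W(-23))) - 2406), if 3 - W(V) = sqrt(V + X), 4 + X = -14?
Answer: 1722707/1597605 + 431*I*sqrt(41)/1597605 ≈ 1.0783 + 0.0017274*I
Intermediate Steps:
X = -18 (X = -4 - 14 = -18)
B(p) = 5*p
W(V) = 3 - sqrt(-18 + V) (W(V) = 3 - sqrt(V - 18) = 3 - sqrt(-18 + V))
(369 - 4679)/(((B(32) - 1547) + (-201 - W(-23))) - 2406) = (369 - 4679)/(((5*32 - 1547) + (-201 - (3 - sqrt(-18 - 23)))) - 2406) = -4310/(((160 - 1547) + (-201 - (3 - sqrt(-41)))) - 2406) = -4310/((-1387 + (-201 - (3 - I*sqrt(41)))) - 2406) = -4310/((-1387 + (-201 + (-3 + I*sqrt(41)))) - 2406) = -4310/((-1387 + (-204 + I*sqrt(41))) - 2406) = -4310/((-1591 + I*sqrt(41)) - 2406) = -4310/(-3997 + I*sqrt(41))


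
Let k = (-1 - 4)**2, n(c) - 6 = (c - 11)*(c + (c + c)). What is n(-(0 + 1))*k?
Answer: 1050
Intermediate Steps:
n(c) = 6 + 3*c*(-11 + c) (n(c) = 6 + (c - 11)*(c + (c + c)) = 6 + (-11 + c)*(c + 2*c) = 6 + (-11 + c)*(3*c) = 6 + 3*c*(-11 + c))
k = 25 (k = (-5)**2 = 25)
n(-(0 + 1))*k = (6 - (-33)*(0 + 1) + 3*(-(0 + 1))**2)*25 = (6 - (-33) + 3*(-1*1)**2)*25 = (6 - 33*(-1) + 3*(-1)**2)*25 = (6 + 33 + 3*1)*25 = (6 + 33 + 3)*25 = 42*25 = 1050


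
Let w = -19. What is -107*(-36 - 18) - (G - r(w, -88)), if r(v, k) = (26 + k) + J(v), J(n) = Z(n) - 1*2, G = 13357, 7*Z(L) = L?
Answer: -53520/7 ≈ -7645.7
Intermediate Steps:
Z(L) = L/7
J(n) = -2 + n/7 (J(n) = n/7 - 1*2 = n/7 - 2 = -2 + n/7)
r(v, k) = 24 + k + v/7 (r(v, k) = (26 + k) + (-2 + v/7) = 24 + k + v/7)
-107*(-36 - 18) - (G - r(w, -88)) = -107*(-36 - 18) - (13357 - (24 - 88 + (⅐)*(-19))) = -107*(-54) - (13357 - (24 - 88 - 19/7)) = 5778 - (13357 - 1*(-467/7)) = 5778 - (13357 + 467/7) = 5778 - 1*93966/7 = 5778 - 93966/7 = -53520/7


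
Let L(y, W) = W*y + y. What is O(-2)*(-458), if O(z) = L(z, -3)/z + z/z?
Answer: 458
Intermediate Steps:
L(y, W) = y + W*y
O(z) = -1 (O(z) = (z*(1 - 3))/z + z/z = (z*(-2))/z + 1 = (-2*z)/z + 1 = -2 + 1 = -1)
O(-2)*(-458) = -1*(-458) = 458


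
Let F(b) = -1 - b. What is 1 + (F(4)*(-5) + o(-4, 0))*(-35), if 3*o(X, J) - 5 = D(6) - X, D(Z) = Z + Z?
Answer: -1119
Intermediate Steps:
D(Z) = 2*Z
o(X, J) = 17/3 - X/3 (o(X, J) = 5/3 + (2*6 - X)/3 = 5/3 + (12 - X)/3 = 5/3 + (4 - X/3) = 17/3 - X/3)
1 + (F(4)*(-5) + o(-4, 0))*(-35) = 1 + ((-1 - 1*4)*(-5) + (17/3 - ⅓*(-4)))*(-35) = 1 + ((-1 - 4)*(-5) + (17/3 + 4/3))*(-35) = 1 + (-5*(-5) + 7)*(-35) = 1 + (25 + 7)*(-35) = 1 + 32*(-35) = 1 - 1120 = -1119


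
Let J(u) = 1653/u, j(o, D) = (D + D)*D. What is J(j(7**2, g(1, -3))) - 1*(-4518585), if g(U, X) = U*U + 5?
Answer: 108446591/24 ≈ 4.5186e+6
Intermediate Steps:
g(U, X) = 5 + U**2 (g(U, X) = U**2 + 5 = 5 + U**2)
j(o, D) = 2*D**2 (j(o, D) = (2*D)*D = 2*D**2)
J(j(7**2, g(1, -3))) - 1*(-4518585) = 1653/((2*(5 + 1**2)**2)) - 1*(-4518585) = 1653/((2*(5 + 1)**2)) + 4518585 = 1653/((2*6**2)) + 4518585 = 1653/((2*36)) + 4518585 = 1653/72 + 4518585 = 1653*(1/72) + 4518585 = 551/24 + 4518585 = 108446591/24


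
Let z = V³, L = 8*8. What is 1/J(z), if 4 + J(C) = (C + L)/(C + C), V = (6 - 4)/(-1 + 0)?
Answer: -2/15 ≈ -0.13333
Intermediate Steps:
L = 64
V = -2 (V = 2/(-1) = 2*(-1) = -2)
z = -8 (z = (-2)³ = -8)
J(C) = -4 + (64 + C)/(2*C) (J(C) = -4 + (C + 64)/(C + C) = -4 + (64 + C)/((2*C)) = -4 + (64 + C)*(1/(2*C)) = -4 + (64 + C)/(2*C))
1/J(z) = 1/(-7/2 + 32/(-8)) = 1/(-7/2 + 32*(-⅛)) = 1/(-7/2 - 4) = 1/(-15/2) = -2/15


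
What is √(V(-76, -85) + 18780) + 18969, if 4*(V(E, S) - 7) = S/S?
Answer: 18969 + √75149/2 ≈ 19106.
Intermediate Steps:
V(E, S) = 29/4 (V(E, S) = 7 + (S/S)/4 = 7 + (¼)*1 = 7 + ¼ = 29/4)
√(V(-76, -85) + 18780) + 18969 = √(29/4 + 18780) + 18969 = √(75149/4) + 18969 = √75149/2 + 18969 = 18969 + √75149/2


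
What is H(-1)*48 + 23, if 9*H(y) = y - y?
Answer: 23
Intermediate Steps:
H(y) = 0 (H(y) = (y - y)/9 = (⅑)*0 = 0)
H(-1)*48 + 23 = 0*48 + 23 = 0 + 23 = 23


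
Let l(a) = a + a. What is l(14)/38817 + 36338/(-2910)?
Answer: -235075111/18826245 ≈ -12.487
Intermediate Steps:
l(a) = 2*a
l(14)/38817 + 36338/(-2910) = (2*14)/38817 + 36338/(-2910) = 28*(1/38817) + 36338*(-1/2910) = 28/38817 - 18169/1455 = -235075111/18826245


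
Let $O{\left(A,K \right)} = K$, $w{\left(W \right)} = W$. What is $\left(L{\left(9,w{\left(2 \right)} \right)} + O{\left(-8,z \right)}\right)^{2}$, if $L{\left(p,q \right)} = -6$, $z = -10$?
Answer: $256$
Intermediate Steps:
$\left(L{\left(9,w{\left(2 \right)} \right)} + O{\left(-8,z \right)}\right)^{2} = \left(-6 - 10\right)^{2} = \left(-16\right)^{2} = 256$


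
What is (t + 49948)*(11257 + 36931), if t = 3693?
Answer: 2584852508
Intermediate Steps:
(t + 49948)*(11257 + 36931) = (3693 + 49948)*(11257 + 36931) = 53641*48188 = 2584852508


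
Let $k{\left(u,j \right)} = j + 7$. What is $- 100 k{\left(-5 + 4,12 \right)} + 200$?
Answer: $-1700$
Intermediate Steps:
$k{\left(u,j \right)} = 7 + j$
$- 100 k{\left(-5 + 4,12 \right)} + 200 = - 100 \left(7 + 12\right) + 200 = \left(-100\right) 19 + 200 = -1900 + 200 = -1700$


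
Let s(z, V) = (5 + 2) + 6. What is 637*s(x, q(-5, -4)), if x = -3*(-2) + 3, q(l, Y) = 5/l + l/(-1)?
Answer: 8281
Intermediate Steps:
q(l, Y) = -l + 5/l (q(l, Y) = 5/l + l*(-1) = 5/l - l = -l + 5/l)
x = 9 (x = 6 + 3 = 9)
s(z, V) = 13 (s(z, V) = 7 + 6 = 13)
637*s(x, q(-5, -4)) = 637*13 = 8281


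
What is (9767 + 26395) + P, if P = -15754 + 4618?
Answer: 25026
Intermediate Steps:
P = -11136
(9767 + 26395) + P = (9767 + 26395) - 11136 = 36162 - 11136 = 25026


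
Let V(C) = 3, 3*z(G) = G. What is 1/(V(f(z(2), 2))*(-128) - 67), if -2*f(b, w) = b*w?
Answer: -1/451 ≈ -0.0022173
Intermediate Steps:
z(G) = G/3
f(b, w) = -b*w/2
1/(V(f(z(2), 2))*(-128) - 67) = 1/(3*(-128) - 67) = 1/(-384 - 67) = 1/(-451) = -1/451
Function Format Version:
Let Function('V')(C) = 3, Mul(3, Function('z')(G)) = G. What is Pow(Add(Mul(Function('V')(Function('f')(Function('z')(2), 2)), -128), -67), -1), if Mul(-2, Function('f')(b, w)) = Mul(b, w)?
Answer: Rational(-1, 451) ≈ -0.0022173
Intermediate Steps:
Function('z')(G) = Mul(Rational(1, 3), G)
Function('f')(b, w) = Mul(Rational(-1, 2), b, w) (Function('f')(b, w) = Mul(Rational(-1, 2), Mul(b, w)) = Mul(Rational(-1, 2), b, w))
Pow(Add(Mul(Function('V')(Function('f')(Function('z')(2), 2)), -128), -67), -1) = Pow(Add(Mul(3, -128), -67), -1) = Pow(Add(-384, -67), -1) = Pow(-451, -1) = Rational(-1, 451)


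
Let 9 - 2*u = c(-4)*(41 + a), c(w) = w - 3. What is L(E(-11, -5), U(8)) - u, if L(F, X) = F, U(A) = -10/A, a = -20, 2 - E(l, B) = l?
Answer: -65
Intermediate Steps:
E(l, B) = 2 - l
c(w) = -3 + w
u = 78 (u = 9/2 - (-3 - 4)*(41 - 20)/2 = 9/2 - (-7)*21/2 = 9/2 - ½*(-147) = 9/2 + 147/2 = 78)
L(E(-11, -5), U(8)) - u = (2 - 1*(-11)) - 1*78 = (2 + 11) - 78 = 13 - 78 = -65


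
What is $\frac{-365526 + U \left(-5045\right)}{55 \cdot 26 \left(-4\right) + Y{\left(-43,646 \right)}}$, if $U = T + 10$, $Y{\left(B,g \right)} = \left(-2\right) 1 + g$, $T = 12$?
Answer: $\frac{119129}{1269} \approx 93.876$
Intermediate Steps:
$Y{\left(B,g \right)} = -2 + g$
$U = 22$ ($U = 12 + 10 = 22$)
$\frac{-365526 + U \left(-5045\right)}{55 \cdot 26 \left(-4\right) + Y{\left(-43,646 \right)}} = \frac{-365526 + 22 \left(-5045\right)}{55 \cdot 26 \left(-4\right) + \left(-2 + 646\right)} = \frac{-365526 - 110990}{1430 \left(-4\right) + 644} = - \frac{476516}{-5720 + 644} = - \frac{476516}{-5076} = \left(-476516\right) \left(- \frac{1}{5076}\right) = \frac{119129}{1269}$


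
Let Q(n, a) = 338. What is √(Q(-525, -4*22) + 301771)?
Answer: √302109 ≈ 549.64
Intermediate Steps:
√(Q(-525, -4*22) + 301771) = √(338 + 301771) = √302109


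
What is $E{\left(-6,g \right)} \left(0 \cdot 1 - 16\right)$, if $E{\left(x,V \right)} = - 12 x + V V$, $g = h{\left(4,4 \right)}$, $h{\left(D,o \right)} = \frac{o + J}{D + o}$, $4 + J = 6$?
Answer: $-1161$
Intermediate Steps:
$J = 2$ ($J = -4 + 6 = 2$)
$h{\left(D,o \right)} = \frac{2 + o}{D + o}$ ($h{\left(D,o \right)} = \frac{o + 2}{D + o} = \frac{2 + o}{D + o}$)
$g = \frac{3}{4}$ ($g = \frac{2 + 4}{4 + 4} = \frac{1}{8} \cdot 6 = \frac{3}{4} \approx 0.75$)
$E{\left(x,V \right)} = V^{2} - 12 x$ ($E{\left(x,V \right)} = - 12 x + V^{2} = V^{2} - 12 x$)
$E{\left(-6,g \right)} \left(0 \cdot 1 - 16\right) = \left(\left(\frac{3}{4}\right)^{2} - -72\right) \left(0 \cdot 1 - 16\right) = \left(\frac{9}{16} + 72\right) \left(0 - 16\right) = \frac{1161}{16} \left(-16\right) = -1161$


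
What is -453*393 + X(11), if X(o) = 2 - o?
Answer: -178038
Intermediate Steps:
-453*393 + X(11) = -453*393 + (2 - 1*11) = -178029 + (2 - 11) = -178029 - 9 = -178038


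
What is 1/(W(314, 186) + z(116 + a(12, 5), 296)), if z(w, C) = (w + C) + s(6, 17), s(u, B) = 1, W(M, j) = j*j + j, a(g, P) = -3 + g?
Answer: 1/35204 ≈ 2.8406e-5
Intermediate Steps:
W(M, j) = j + j² (W(M, j) = j² + j = j + j²)
z(w, C) = 1 + C + w (z(w, C) = (w + C) + 1 = (C + w) + 1 = 1 + C + w)
1/(W(314, 186) + z(116 + a(12, 5), 296)) = 1/(186*(1 + 186) + (1 + 296 + (116 + (-3 + 12)))) = 1/(186*187 + (1 + 296 + (116 + 9))) = 1/(34782 + (1 + 296 + 125)) = 1/(34782 + 422) = 1/35204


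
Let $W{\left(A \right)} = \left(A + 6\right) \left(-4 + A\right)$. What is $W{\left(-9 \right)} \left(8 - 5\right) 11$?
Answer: $1287$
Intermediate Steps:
$W{\left(A \right)} = \left(-4 + A\right) \left(6 + A\right)$ ($W{\left(A \right)} = \left(6 + A\right) \left(-4 + A\right) = \left(-4 + A\right) \left(6 + A\right)$)
$W{\left(-9 \right)} \left(8 - 5\right) 11 = \left(-24 + \left(-9\right)^{2} + 2 \left(-9\right)\right) \left(8 - 5\right) 11 = \left(-24 + 81 - 18\right) 3 \cdot 11 = 39 \cdot 33 = 1287$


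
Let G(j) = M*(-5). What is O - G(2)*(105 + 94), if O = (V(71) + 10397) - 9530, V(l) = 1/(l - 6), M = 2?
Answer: 185706/65 ≈ 2857.0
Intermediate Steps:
V(l) = 1/(-6 + l)
G(j) = -10 (G(j) = 2*(-5) = -10)
O = 56356/65 (O = (1/(-6 + 71) + 10397) - 9530 = (1/65 + 10397) - 9530 = 675806/65 - 9530 = 56356/65 ≈ 867.02)
O - G(2)*(105 + 94) = 56356/65 - (-10)*(105 + 94) = 56356/65 - (-10)*199 = 56356/65 - 1*(-1990) = 56356/65 + 1990 = 185706/65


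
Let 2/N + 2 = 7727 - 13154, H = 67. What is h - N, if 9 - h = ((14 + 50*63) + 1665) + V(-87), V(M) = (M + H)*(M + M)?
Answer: -45060698/5429 ≈ -8300.0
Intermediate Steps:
V(M) = 2*M*(67 + M) (V(M) = (M + 67)*(M + M) = (67 + M)*(2*M) = 2*M*(67 + M))
N = -2/5429 (N = 2/(-2 + (7727 - 13154)) = 2/(-2 - 5427) = 2/(-5429) = 2*(-1/5429) = -2/5429 ≈ -0.00036839)
h = -8300 (h = 9 - (((14 + 50*63) + 1665) + 2*(-87)*(67 - 87)) = 9 - (((14 + 3150) + 1665) + 2*(-87)*(-20)) = 9 - ((3164 + 1665) + 3480) = 9 - (4829 + 3480) = 9 - 1*8309 = 9 - 8309 = -8300)
h - N = -8300 - 1*(-2/5429) = -8300 + 2/5429 = -45060698/5429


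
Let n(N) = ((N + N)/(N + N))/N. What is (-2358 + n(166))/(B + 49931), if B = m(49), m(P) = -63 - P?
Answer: -391427/8269954 ≈ -0.047331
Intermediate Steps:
n(N) = 1/N (n(N) = ((2*N)/((2*N)))/N = ((2*N)*(1/(2*N)))/N = 1/N)
B = -112 (B = -63 - 1*49 = -63 - 49 = -112)
(-2358 + n(166))/(B + 49931) = (-2358 + 1/166)/(-112 + 49931) = (-2358 + 1/166)/49819 = -391427/166*1/49819 = -391427/8269954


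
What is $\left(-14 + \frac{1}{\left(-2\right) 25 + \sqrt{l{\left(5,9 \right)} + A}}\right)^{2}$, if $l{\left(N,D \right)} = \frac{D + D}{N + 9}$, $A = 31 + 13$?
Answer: $\frac{58038593963}{295255489} + \frac{481824 \sqrt{2219}}{295255489} \approx 196.65$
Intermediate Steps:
$A = 44$
$l{\left(N,D \right)} = \frac{2 D}{9 + N}$
$\left(-14 + \frac{1}{\left(-2\right) 25 + \sqrt{l{\left(5,9 \right)} + A}}\right)^{2} = \left(-14 + \frac{1}{\left(-2\right) 25 + \sqrt{2 \cdot 9 \frac{1}{9 + 5} + 44}}\right)^{2} = \left(-14 + \frac{1}{-50 + \sqrt{2 \cdot 9 \cdot \frac{1}{14} + 44}}\right)^{2} = \left(-14 + \frac{1}{-50 + \sqrt{\frac{9}{7} + 44}}\right)^{2} = \left(-14 + \frac{1}{-50 + \sqrt{\frac{317}{7}}}\right)^{2} = \left(-14 + \frac{1}{-50 + \frac{\sqrt{2219}}{7}}\right)^{2}$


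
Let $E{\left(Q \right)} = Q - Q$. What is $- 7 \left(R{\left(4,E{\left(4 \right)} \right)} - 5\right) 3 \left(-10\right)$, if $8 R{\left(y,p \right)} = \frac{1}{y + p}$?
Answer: $- \frac{16695}{16} \approx -1043.4$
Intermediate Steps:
$E{\left(Q \right)} = 0$
$R{\left(y,p \right)} = \frac{1}{8 \left(p + y\right)}$ ($R{\left(y,p \right)} = \frac{1}{8 \left(y + p\right)} = \frac{1}{8 \left(p + y\right)}$)
$- 7 \left(R{\left(4,E{\left(4 \right)} \right)} - 5\right) 3 \left(-10\right) = - 7 \left(\frac{1}{8 \left(0 + 4\right)} - 5\right) 3 \left(-10\right) = - 7 \left(\frac{1}{8 \cdot 4} - 5\right) 3 \left(-10\right) = - 7 \left(\frac{1}{8} \cdot \frac{1}{4} - 5\right) 3 \left(-10\right) = - 7 \left(\frac{1}{32} - 5\right) 3 \left(-10\right) = - 7 \left(\left(- \frac{159}{32}\right) 3\right) \left(-10\right) = \left(-7\right) \left(- \frac{477}{32}\right) \left(-10\right) = \frac{3339}{32} \left(-10\right) = - \frac{16695}{16}$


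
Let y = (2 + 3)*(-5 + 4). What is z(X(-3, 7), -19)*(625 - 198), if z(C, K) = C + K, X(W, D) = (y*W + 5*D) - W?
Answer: 14518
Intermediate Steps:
y = -5 (y = 5*(-1) = -5)
X(W, D) = -6*W + 5*D (X(W, D) = (-5*W + 5*D) - W = -6*W + 5*D)
z(X(-3, 7), -19)*(625 - 198) = ((-6*(-3) + 5*7) - 19)*(625 - 198) = ((18 + 35) - 19)*427 = (53 - 19)*427 = 34*427 = 14518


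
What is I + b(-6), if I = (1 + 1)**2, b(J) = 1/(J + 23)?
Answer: 69/17 ≈ 4.0588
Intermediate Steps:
b(J) = 1/(23 + J)
I = 4 (I = 2**2 = 4)
I + b(-6) = 4 + 1/(23 - 6) = 4 + 1/17 = 69/17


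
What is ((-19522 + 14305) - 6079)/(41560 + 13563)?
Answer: -11296/55123 ≈ -0.20492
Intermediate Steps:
((-19522 + 14305) - 6079)/(41560 + 13563) = (-5217 - 6079)/55123 = -11296*1/55123 = -11296/55123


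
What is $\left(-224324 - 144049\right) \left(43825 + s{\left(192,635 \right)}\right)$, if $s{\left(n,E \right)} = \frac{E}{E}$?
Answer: $-16144315098$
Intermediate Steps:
$s{\left(n,E \right)} = 1$
$\left(-224324 - 144049\right) \left(43825 + s{\left(192,635 \right)}\right) = \left(-224324 - 144049\right) \left(43825 + 1\right) = \left(-368373\right) 43826 = -16144315098$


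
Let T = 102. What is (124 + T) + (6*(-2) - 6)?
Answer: 208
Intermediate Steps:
(124 + T) + (6*(-2) - 6) = (124 + 102) + (6*(-2) - 6) = 226 + (-12 - 6) = 226 - 18 = 208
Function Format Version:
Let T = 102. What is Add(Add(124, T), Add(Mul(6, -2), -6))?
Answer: 208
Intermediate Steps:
Add(Add(124, T), Add(Mul(6, -2), -6)) = Add(Add(124, 102), Add(Mul(6, -2), -6)) = Add(226, Add(-12, -6)) = Add(226, -18) = 208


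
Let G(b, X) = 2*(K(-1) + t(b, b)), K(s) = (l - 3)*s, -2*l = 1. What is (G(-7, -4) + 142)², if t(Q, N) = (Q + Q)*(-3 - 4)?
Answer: 119025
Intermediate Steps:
l = -½ (l = -½*1 = -½ ≈ -0.50000)
t(Q, N) = -14*Q (t(Q, N) = (2*Q)*(-7) = -14*Q)
K(s) = -7*s/2 (K(s) = (-½ - 3)*s = -7*s/2)
G(b, X) = 7 - 28*b (G(b, X) = 2*(-7/2*(-1) - 14*b) = 2*(7/2 - 14*b) = 7 - 28*b)
(G(-7, -4) + 142)² = ((7 - 28*(-7)) + 142)² = ((7 + 196) + 142)² = (203 + 142)² = 345² = 119025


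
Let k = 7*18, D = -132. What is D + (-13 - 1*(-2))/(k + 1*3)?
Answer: -17039/129 ≈ -132.09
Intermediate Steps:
k = 126
D + (-13 - 1*(-2))/(k + 1*3) = -132 + (-13 - 1*(-2))/(126 + 1*3) = -132 + (-13 + 2)/(126 + 3) = -132 - 11/129 = -17039/129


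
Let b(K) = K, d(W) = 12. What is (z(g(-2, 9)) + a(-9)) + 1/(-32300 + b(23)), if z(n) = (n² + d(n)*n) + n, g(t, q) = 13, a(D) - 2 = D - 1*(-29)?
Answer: 11619719/32277 ≈ 360.00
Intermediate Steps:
a(D) = 31 + D (a(D) = 2 + (D - 1*(-29)) = 2 + (D + 29) = 2 + (29 + D) = 31 + D)
z(n) = n² + 13*n (z(n) = (n² + 12*n) + n = n² + 13*n)
(z(g(-2, 9)) + a(-9)) + 1/(-32300 + b(23)) = (13*(13 + 13) + (31 - 9)) + 1/(-32300 + 23) = (13*26 + 22) + 1/(-32277) = (338 + 22) - 1/32277 = 360 - 1/32277 = 11619719/32277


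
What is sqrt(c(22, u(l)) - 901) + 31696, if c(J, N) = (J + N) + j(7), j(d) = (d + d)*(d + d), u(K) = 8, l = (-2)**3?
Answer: 31696 + 15*I*sqrt(3) ≈ 31696.0 + 25.981*I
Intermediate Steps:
l = -8
j(d) = 4*d**2 (j(d) = (2*d)*(2*d) = 4*d**2)
c(J, N) = 196 + J + N (c(J, N) = (J + N) + 4*7**2 = (J + N) + 4*49 = (J + N) + 196 = 196 + J + N)
sqrt(c(22, u(l)) - 901) + 31696 = sqrt((196 + 22 + 8) - 901) + 31696 = sqrt(226 - 901) + 31696 = sqrt(-675) + 31696 = 15*I*sqrt(3) + 31696 = 31696 + 15*I*sqrt(3)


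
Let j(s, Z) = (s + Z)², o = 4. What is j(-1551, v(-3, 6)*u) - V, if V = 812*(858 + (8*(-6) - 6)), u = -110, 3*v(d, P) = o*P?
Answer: 5256913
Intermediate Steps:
v(d, P) = 4*P/3 (v(d, P) = (4*P)/3 = 4*P/3)
V = 652848 (V = 812*(858 + (-48 - 6)) = 812*(858 - 54) = 812*804 = 652848)
j(s, Z) = (Z + s)²
j(-1551, v(-3, 6)*u) - V = (((4/3)*6)*(-110) - 1551)² - 1*652848 = (8*(-110) - 1551)² - 652848 = (-880 - 1551)² - 652848 = (-2431)² - 652848 = 5909761 - 652848 = 5256913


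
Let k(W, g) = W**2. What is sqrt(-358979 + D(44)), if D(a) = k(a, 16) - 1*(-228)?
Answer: I*sqrt(356815) ≈ 597.34*I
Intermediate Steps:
D(a) = 228 + a**2 (D(a) = a**2 - 1*(-228) = a**2 + 228 = 228 + a**2)
sqrt(-358979 + D(44)) = sqrt(-358979 + (228 + 44**2)) = sqrt(-358979 + (228 + 1936)) = sqrt(-358979 + 2164) = sqrt(-356815) = I*sqrt(356815)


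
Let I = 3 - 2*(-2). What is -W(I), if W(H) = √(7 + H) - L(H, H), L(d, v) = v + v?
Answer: 14 - √14 ≈ 10.258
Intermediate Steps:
L(d, v) = 2*v
I = 7 (I = 3 + 4 = 7)
W(H) = √(7 + H) - 2*H
-W(I) = -(√(7 + 7) - 2*7) = -(√14 - 14) = -(-14 + √14) = 14 - √14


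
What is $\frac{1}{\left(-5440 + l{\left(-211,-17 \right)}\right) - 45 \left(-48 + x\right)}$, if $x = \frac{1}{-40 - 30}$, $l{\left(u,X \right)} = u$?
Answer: $- \frac{14}{48865} \approx -0.0002865$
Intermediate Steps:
$x = - \frac{1}{70}$ ($x = \frac{1}{-70} = - \frac{1}{70} \approx -0.014286$)
$\frac{1}{\left(-5440 + l{\left(-211,-17 \right)}\right) - 45 \left(-48 + x\right)} = \frac{1}{\left(-5440 - 211\right) - 45 \left(-48 - \frac{1}{70}\right)} = \frac{1}{-5651 - - \frac{30249}{14}} = \frac{1}{-5651 + \frac{30249}{14}} = \frac{1}{- \frac{48865}{14}} = - \frac{14}{48865}$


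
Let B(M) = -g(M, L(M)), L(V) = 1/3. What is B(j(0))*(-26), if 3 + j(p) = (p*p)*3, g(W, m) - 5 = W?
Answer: 52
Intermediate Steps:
L(V) = ⅓
g(W, m) = 5 + W
j(p) = -3 + 3*p² (j(p) = -3 + (p*p)*3 = -3 + p²*3 = -3 + 3*p²)
B(M) = -5 - M (B(M) = -(5 + M) = -5 - M)
B(j(0))*(-26) = (-5 - (-3 + 3*0²))*(-26) = (-5 - (-3 + 3*0))*(-26) = (-5 - (-3 + 0))*(-26) = (-5 - 1*(-3))*(-26) = (-5 + 3)*(-26) = -2*(-26) = 52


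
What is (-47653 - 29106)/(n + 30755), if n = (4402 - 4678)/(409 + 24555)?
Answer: -479052919/191941886 ≈ -2.4958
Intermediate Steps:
n = -69/6241 (n = -276/24964 = -276*1/24964 = -69/6241 ≈ -0.011056)
(-47653 - 29106)/(n + 30755) = (-47653 - 29106)/(-69/6241 + 30755) = -76759/191941886/6241 = -76759*6241/191941886 = -479052919/191941886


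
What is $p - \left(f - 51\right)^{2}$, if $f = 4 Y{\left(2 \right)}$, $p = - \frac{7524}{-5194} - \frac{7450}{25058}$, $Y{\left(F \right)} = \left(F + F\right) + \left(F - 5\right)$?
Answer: $- \frac{71838568644}{32537813} \approx -2207.8$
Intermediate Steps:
$Y{\left(F \right)} = -5 + 3 F$ ($Y{\left(F \right)} = 2 F + \left(-5 + F\right) = -5 + 3 F$)
$p = \frac{37460273}{32537813}$ ($p = \left(-7524\right) \left(- \frac{1}{5194}\right) - \frac{3725}{12529} = \frac{3762}{2597} - \frac{3725}{12529} = \frac{37460273}{32537813} \approx 1.1513$)
$f = 4$ ($f = 4 \left(-5 + 3 \cdot 2\right) = 4 \left(-5 + 6\right) = 4 \cdot 1 = 4$)
$p - \left(f - 51\right)^{2} = \frac{37460273}{32537813} - \left(4 - 51\right)^{2} = \frac{37460273}{32537813} - \left(-47\right)^{2} = \frac{37460273}{32537813} - 2209 = - \frac{71838568644}{32537813}$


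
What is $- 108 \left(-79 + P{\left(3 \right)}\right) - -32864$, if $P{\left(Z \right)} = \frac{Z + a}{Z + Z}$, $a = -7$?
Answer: $41468$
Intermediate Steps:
$P{\left(Z \right)} = \frac{-7 + Z}{2 Z}$ ($P{\left(Z \right)} = \frac{Z - 7}{Z + Z} = \frac{-7 + Z}{2 Z}$)
$- 108 \left(-79 + P{\left(3 \right)}\right) - -32864 = - 108 \left(-79 + \frac{-7 + 3}{2 \cdot 3}\right) - -32864 = - 108 \left(-79 + \frac{1}{2} \cdot \frac{1}{3} \left(-4\right)\right) + 32864 = - 108 \left(-79 - \frac{2}{3}\right) + 32864 = \left(-108\right) \left(- \frac{239}{3}\right) + 32864 = 8604 + 32864 = 41468$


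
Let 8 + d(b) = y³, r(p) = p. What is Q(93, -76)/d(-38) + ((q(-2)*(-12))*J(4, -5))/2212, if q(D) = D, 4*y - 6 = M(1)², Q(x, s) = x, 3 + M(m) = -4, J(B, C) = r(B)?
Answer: 7272168/91722239 ≈ 0.079285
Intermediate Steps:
J(B, C) = B
M(m) = -7 (M(m) = -3 - 4 = -7)
y = 55/4 (y = 3/2 + (¼)*(-7)² = 3/2 + (¼)*49 = 3/2 + 49/4 = 55/4 ≈ 13.750)
d(b) = 165863/64 (d(b) = -8 + (55/4)³ = -8 + 166375/64 = 165863/64)
Q(93, -76)/d(-38) + ((q(-2)*(-12))*J(4, -5))/2212 = 93/(165863/64) + (-2*(-12)*4)/2212 = 93*(64/165863) + (24*4)*(1/2212) = 5952/165863 + 96*(1/2212) = 5952/165863 + 24/553 = 7272168/91722239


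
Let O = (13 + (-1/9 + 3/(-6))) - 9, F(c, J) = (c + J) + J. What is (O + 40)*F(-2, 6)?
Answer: 3905/9 ≈ 433.89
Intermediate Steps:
F(c, J) = c + 2*J (F(c, J) = (J + c) + J = c + 2*J)
O = 61/18 (O = (13 + (-1*⅑ + 3*(-⅙))) - 9 = (13 + (-⅑ - ½)) - 9 = (13 - 11/18) - 9 = 223/18 - 9 = 61/18 ≈ 3.3889)
(O + 40)*F(-2, 6) = (61/18 + 40)*(-2 + 2*6) = 781*(-2 + 12)/18 = (781/18)*10 = 3905/9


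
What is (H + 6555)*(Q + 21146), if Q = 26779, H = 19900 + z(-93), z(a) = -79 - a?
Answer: 1268526825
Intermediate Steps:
H = 19914 (H = 19900 + (-79 - 1*(-93)) = 19900 + (-79 + 93) = 19900 + 14 = 19914)
(H + 6555)*(Q + 21146) = (19914 + 6555)*(26779 + 21146) = 26469*47925 = 1268526825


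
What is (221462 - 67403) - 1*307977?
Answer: -153918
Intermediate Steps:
(221462 - 67403) - 1*307977 = 154059 - 307977 = -153918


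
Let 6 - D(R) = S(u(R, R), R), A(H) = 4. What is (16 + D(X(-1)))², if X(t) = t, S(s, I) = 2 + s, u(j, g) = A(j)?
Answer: 256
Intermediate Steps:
u(j, g) = 4
D(R) = 0 (D(R) = 6 - (2 + 4) = 6 - 1*6 = 6 - 6 = 0)
(16 + D(X(-1)))² = (16 + 0)² = 16² = 256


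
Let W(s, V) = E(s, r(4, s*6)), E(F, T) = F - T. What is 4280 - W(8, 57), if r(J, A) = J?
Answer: 4276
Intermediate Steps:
W(s, V) = -4 + s (W(s, V) = s - 1*4 = s - 4 = -4 + s)
4280 - W(8, 57) = 4280 - (-4 + 8) = 4280 - 1*4 = 4280 - 4 = 4276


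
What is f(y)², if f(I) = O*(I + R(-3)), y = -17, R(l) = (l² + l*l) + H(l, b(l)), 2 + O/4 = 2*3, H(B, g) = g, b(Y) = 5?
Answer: 9216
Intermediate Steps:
O = 16 (O = -8 + 4*(2*3) = -8 + 4*6 = -8 + 24 = 16)
R(l) = 5 + 2*l² (R(l) = (l² + l*l) + 5 = (l² + l²) + 5 = 2*l² + 5 = 5 + 2*l²)
f(I) = 368 + 16*I (f(I) = 16*(I + (5 + 2*(-3)²)) = 16*(I + (5 + 2*9)) = 16*(I + (5 + 18)) = 16*(I + 23) = 16*(23 + I) = 368 + 16*I)
f(y)² = (368 + 16*(-17))² = (368 - 272)² = 96² = 9216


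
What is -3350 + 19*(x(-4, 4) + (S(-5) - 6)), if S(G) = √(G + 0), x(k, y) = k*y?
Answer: -3768 + 19*I*√5 ≈ -3768.0 + 42.485*I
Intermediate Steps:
S(G) = √G
-3350 + 19*(x(-4, 4) + (S(-5) - 6)) = -3350 + 19*(-4*4 + (√(-5) - 6)) = -3350 + 19*(-16 + (I*√5 - 6)) = -3350 + 19*(-16 + (-6 + I*√5)) = -3350 + 19*(-22 + I*√5) = -3350 + (-418 + 19*I*√5) = -3768 + 19*I*√5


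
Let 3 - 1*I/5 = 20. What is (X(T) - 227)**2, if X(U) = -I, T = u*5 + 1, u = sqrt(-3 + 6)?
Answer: 20164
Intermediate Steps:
I = -85 (I = 15 - 5*20 = 15 - 100 = -85)
u = sqrt(3) ≈ 1.7320
T = 1 + 5*sqrt(3) (T = sqrt(3)*5 + 1 = 5*sqrt(3) + 1 = 1 + 5*sqrt(3) ≈ 9.6602)
X(U) = 85 (X(U) = -1*(-85) = 85)
(X(T) - 227)**2 = (85 - 227)**2 = (-142)**2 = 20164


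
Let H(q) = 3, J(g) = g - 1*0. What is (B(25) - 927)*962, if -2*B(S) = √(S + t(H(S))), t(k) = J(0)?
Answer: -894179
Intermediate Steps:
J(g) = g (J(g) = g + 0 = g)
t(k) = 0
B(S) = -√S/2 (B(S) = -√(S + 0)/2 = -√S/2)
(B(25) - 927)*962 = (-√25/2 - 927)*962 = (-½*5 - 927)*962 = (-5/2 - 927)*962 = -1859/2*962 = -894179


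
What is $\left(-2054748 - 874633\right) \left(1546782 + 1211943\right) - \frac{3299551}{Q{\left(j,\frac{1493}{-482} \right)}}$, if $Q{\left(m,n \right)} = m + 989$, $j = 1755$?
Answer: $- \frac{22175242511572951}{2744} \approx -8.0814 \cdot 10^{12}$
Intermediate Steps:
$Q{\left(m,n \right)} = 989 + m$
$\left(-2054748 - 874633\right) \left(1546782 + 1211943\right) - \frac{3299551}{Q{\left(j,\frac{1493}{-482} \right)}} = \left(-2054748 - 874633\right) \left(1546782 + 1211943\right) - \frac{3299551}{989 + 1755} = \left(-2929381\right) 2758725 - \frac{3299551}{2744} = -8081356599225 - 3299551 \cdot \frac{1}{2744} = -8081356599225 - \frac{3299551}{2744} = - \frac{22175242511572951}{2744}$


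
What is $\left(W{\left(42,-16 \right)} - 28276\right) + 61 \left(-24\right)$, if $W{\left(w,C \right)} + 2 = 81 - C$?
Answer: $-29645$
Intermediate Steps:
$W{\left(w,C \right)} = 79 - C$ ($W{\left(w,C \right)} = -2 - \left(-81 + C\right) = 79 - C$)
$\left(W{\left(42,-16 \right)} - 28276\right) + 61 \left(-24\right) = \left(\left(79 - -16\right) - 28276\right) + 61 \left(-24\right) = \left(\left(79 + 16\right) - 28276\right) - 1464 = \left(95 - 28276\right) - 1464 = -28181 - 1464 = -29645$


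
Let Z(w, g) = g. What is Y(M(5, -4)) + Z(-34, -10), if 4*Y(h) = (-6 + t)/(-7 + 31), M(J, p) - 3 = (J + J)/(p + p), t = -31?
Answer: -997/96 ≈ -10.385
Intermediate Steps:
M(J, p) = 3 + J/p (M(J, p) = 3 + (J + J)/(p + p) = 3 + (2*J)/((2*p)) = 3 + (2*J)*(1/(2*p)) = 3 + J/p)
Y(h) = -37/96 (Y(h) = ((-6 - 31)/(-7 + 31))/4 = (-37/24)/4 = (-37*1/24)/4 = (¼)*(-37/24) = -37/96)
Y(M(5, -4)) + Z(-34, -10) = -37/96 - 10 = -997/96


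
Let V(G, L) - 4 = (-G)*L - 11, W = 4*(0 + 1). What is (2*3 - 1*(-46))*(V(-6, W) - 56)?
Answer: -2028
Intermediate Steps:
W = 4 (W = 4*1 = 4)
V(G, L) = -7 - G*L (V(G, L) = 4 + ((-G)*L - 11) = 4 + (-G*L - 11) = 4 + (-11 - G*L) = -7 - G*L)
(2*3 - 1*(-46))*(V(-6, W) - 56) = (2*3 - 1*(-46))*((-7 - 1*(-6)*4) - 56) = (6 + 46)*((-7 + 24) - 56) = 52*(17 - 56) = 52*(-39) = -2028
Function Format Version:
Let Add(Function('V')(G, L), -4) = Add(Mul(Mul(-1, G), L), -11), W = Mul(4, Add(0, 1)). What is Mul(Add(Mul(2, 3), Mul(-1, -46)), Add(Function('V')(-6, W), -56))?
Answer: -2028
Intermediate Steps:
W = 4 (W = Mul(4, 1) = 4)
Function('V')(G, L) = Add(-7, Mul(-1, G, L)) (Function('V')(G, L) = Add(4, Add(Mul(Mul(-1, G), L), -11)) = Add(4, Add(Mul(-1, G, L), -11)) = Add(4, Add(-11, Mul(-1, G, L))) = Add(-7, Mul(-1, G, L)))
Mul(Add(Mul(2, 3), Mul(-1, -46)), Add(Function('V')(-6, W), -56)) = Mul(Add(Mul(2, 3), Mul(-1, -46)), Add(Add(-7, Mul(-1, -6, 4)), -56)) = Mul(Add(6, 46), Add(Add(-7, 24), -56)) = Mul(52, Add(17, -56)) = Mul(52, -39) = -2028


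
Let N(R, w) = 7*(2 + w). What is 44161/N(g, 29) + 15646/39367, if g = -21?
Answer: 1741881269/8542639 ≈ 203.90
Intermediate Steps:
N(R, w) = 14 + 7*w
44161/N(g, 29) + 15646/39367 = 44161/(14 + 7*29) + 15646/39367 = 44161/(14 + 203) + 15646*(1/39367) = 44161/217 + 15646/39367 = 1741881269/8542639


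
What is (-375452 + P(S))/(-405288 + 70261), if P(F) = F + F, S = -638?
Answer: 34248/30457 ≈ 1.1245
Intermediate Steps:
P(F) = 2*F
(-375452 + P(S))/(-405288 + 70261) = (-375452 + 2*(-638))/(-405288 + 70261) = (-375452 - 1276)/(-335027) = -376728*(-1/335027) = 34248/30457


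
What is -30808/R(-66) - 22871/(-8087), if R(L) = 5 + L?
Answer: 250539427/493307 ≈ 507.88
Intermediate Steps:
-30808/R(-66) - 22871/(-8087) = -30808/(5 - 66) - 22871/(-8087) = -30808/(-61) - 22871*(-1/8087) = -30808*(-1/61) + 22871/8087 = 30808/61 + 22871/8087 = 250539427/493307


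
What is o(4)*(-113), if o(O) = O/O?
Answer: -113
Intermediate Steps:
o(O) = 1
o(4)*(-113) = 1*(-113) = -113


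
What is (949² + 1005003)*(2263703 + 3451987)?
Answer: 10891841726760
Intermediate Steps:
(949² + 1005003)*(2263703 + 3451987) = (900601 + 1005003)*5715690 = 1905604*5715690 = 10891841726760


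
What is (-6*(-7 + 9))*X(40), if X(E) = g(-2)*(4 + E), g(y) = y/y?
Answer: -528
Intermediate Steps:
g(y) = 1
X(E) = 4 + E (X(E) = 1*(4 + E) = 4 + E)
(-6*(-7 + 9))*X(40) = (-6*(-7 + 9))*(4 + 40) = -6*2*44 = -12*44 = -528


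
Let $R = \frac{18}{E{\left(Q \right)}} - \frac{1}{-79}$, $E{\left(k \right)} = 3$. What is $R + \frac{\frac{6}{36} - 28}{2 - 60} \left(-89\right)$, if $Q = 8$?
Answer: $- \frac{1008877}{27492} \approx -36.697$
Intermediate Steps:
$R = \frac{475}{79}$ ($R = \frac{18}{3} - \frac{1}{-79} = 18 \cdot \frac{1}{3} - - \frac{1}{79} = 6 + \frac{1}{79} = \frac{475}{79} \approx 6.0127$)
$R + \frac{\frac{6}{36} - 28}{2 - 60} \left(-89\right) = \frac{475}{79} + \frac{\frac{6}{36} - 28}{2 - 60} \left(-89\right) = \frac{475}{79} + \frac{6 \cdot \frac{1}{36} - 28}{-58} \left(-89\right) = \frac{475}{79} + \left(\frac{1}{6} - 28\right) \left(- \frac{1}{58}\right) \left(-89\right) = \frac{475}{79} + \left(- \frac{167}{6}\right) \left(- \frac{1}{58}\right) \left(-89\right) = \frac{475}{79} + \frac{167}{348} \left(-89\right) = \frac{475}{79} - \frac{14863}{348} = - \frac{1008877}{27492}$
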